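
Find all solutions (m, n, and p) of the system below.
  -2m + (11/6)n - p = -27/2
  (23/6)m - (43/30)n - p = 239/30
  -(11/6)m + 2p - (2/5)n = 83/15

Row-reduce:
R1 ← R1 / (-2).
R2 ← R2 − 23/6·R1.
R3 ← R3 + 11/6·R1.
R2 ← R2 / (749/360).
R1 ← R1 + 11/12·R2.
R3 ← R3 + 749/360·R2.
Rank is 2 with 3 unknowns, leaving p free.

infinitely many solutions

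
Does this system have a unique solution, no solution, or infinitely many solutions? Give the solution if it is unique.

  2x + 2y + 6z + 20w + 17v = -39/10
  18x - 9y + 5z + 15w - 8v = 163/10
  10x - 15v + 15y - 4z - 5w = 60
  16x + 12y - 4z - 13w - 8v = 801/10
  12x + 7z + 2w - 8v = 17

x = 3, y = 9/5, z = -2, w = -1/2, v = 1/2

Row-reduce the augmented matrix:
R1 ← R1 / (2).
R2 ← R2 − 18·R1.
R3 ← R3 − 10·R1.
R4 ← R4 − 16·R1.
R5 ← R5 − 12·R1.
R2 ← R2 / (-27).
R1 ← R1 − 1·R2.
R3 ← R3 − 5·R2.
R4 ← R4 + 4·R2.
R5 ← R5 + 12·R2.
R3 ← R3 / (-1163/27).
R1 ← R1 − 32/27·R3.
R2 ← R2 − 49/27·R3.
R4 ← R4 + 1208/27·R3.
R5 ← R5 + 65/9·R3.
R4 ← R4 / (-9019/1163).
R1 ← R1 − 185/1163·R4.
R2 ← R2 − 465/1163·R4.
R3 ← R3 − 3660/1163·R4.
R5 ← R5 + 25514/1163·R4.
R5 ← R5 / (-525213/9019).
R1 ← R1 + 13231/18038·R5.
R2 ← R2 − 11282/9019·R5.
R3 ← R3 − 80945/9019·R5.
R4 ← R4 + 17084/9019·R5.
Reading off the reduced rows gives x = 3, y = 9/5, z = -2, w = -1/2, v = 1/2.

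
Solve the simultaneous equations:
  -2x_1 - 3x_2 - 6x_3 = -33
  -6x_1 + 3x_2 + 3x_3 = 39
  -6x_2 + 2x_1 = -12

x_1 = -3, x_2 = 1, x_3 = 6

Row-reduce the augmented matrix:
R1 ← R1 / (-2).
R2 ← R2 + 6·R1.
R3 ← R3 − 2·R1.
R2 ← R2 / (12).
R1 ← R1 − 3/2·R2.
R3 ← R3 + 9·R2.
R3 ← R3 / (39/4).
R1 ← R1 − 3/8·R3.
R2 ← R2 − 7/4·R3.
Reading off the reduced rows gives x_1 = -3, x_2 = 1, x_3 = 6.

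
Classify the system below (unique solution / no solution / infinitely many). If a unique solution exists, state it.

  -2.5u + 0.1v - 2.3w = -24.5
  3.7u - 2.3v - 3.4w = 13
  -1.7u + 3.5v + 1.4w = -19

Row-reduce the augmented matrix:
R1 ← R1 / (-5/2).
R2 ← R2 − 37/10·R1.
R3 ← R3 + 17/10·R1.
R2 ← R2 / (-269/125).
R1 ← R1 + 1/25·R2.
R3 ← R3 − 429/125·R2.
R3 ← R3 / (-10608/1345).
R1 ← R1 − 563/538·R3.
R2 ← R2 − 1701/538·R3.
Reading off the reduced rows gives u = 5, v = -5, w = 5.

u = 5, v = -5, w = 5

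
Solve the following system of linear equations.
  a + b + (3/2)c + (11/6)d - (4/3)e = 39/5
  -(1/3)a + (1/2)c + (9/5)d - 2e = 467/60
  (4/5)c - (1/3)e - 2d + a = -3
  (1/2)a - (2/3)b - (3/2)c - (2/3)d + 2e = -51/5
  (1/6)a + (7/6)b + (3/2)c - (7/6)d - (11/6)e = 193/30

Row-reduce the augmented matrix:
R2 ← R2 + 1/3·R1.
R3 ← R3 − 1·R1.
R4 ← R4 − 1/2·R1.
R5 ← R5 − 1/6·R1.
R2 ← R2 / (1/3).
R1 ← R1 − 1·R2.
R3 ← R3 + 1·R2.
R4 ← R4 + 7/6·R2.
R5 ← R5 − 1·R2.
R3 ← R3 / (23/10).
R1 ← R1 + 3/2·R3.
R2 ← R2 − 3·R3.
R4 ← R4 − 5/4·R3.
R5 ← R5 + 7/4·R3.
R4 ← R4 / (5183/1035).
R1 ← R1 + 366/115·R4.
R2 ← R2 − 1931/690·R4.
R3 ← R3 − 34/23·R4.
R5 ← R5 + 25331/4140·R4.
R5 ← R5 / (-1185/568).
R1 ← R1 − 1630/5183·R5.
R2 ← R2 − 47579/20732·R5.
R3 ← R3 + 31585/15549·R5.
R4 ← R4 + 5065/10366·R5.
Reading off the reduced rows gives a = -5/2, b = 9/5, c = 5/2, d = 3/2, e = -3/2.

a = -5/2, b = 9/5, c = 5/2, d = 3/2, e = -3/2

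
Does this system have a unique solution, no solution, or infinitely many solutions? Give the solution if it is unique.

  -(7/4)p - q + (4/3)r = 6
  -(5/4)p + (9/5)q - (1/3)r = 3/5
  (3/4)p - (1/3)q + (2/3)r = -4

p = -4, q = -3, r = -3

Row-reduce the augmented matrix:
R1 ← R1 / (-7/4).
R2 ← R2 + 5/4·R1.
R3 ← R3 − 3/4·R1.
R2 ← R2 / (88/35).
R1 ← R1 − 4/7·R2.
R3 ← R3 + 16/21·R2.
R3 ← R3 / (28/33).
R1 ← R1 + 31/66·R3.
R2 ← R2 + 45/88·R3.
Reading off the reduced rows gives p = -4, q = -3, r = -3.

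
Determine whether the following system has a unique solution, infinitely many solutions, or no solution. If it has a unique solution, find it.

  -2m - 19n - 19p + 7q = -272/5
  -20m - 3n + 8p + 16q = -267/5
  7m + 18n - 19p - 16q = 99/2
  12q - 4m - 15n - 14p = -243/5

Row-reduce the augmented matrix:
R1 ← R1 / (-2).
R2 ← R2 + 20·R1.
R3 ← R3 − 7·R1.
R4 ← R4 + 4·R1.
R2 ← R2 / (187).
R1 ← R1 − 19/2·R2.
R3 ← R3 + 97/2·R2.
R4 ← R4 − 23·R2.
R3 ← R3 / (-1161/34).
R1 ← R1 + 19/34·R3.
R2 ← R2 − 18/17·R3.
R4 ← R4 + 6/17·R3.
R4 ← R4 / (20002/4257).
R1 ← R1 + 8513/12771·R4.
R2 ← R2 + 652/1419·R4.
R3 ← R3 − 2059/12771·R4.
Reading off the reduced rows gives m = 5/2, n = 11/5, p = 2/5, q = 0.

m = 5/2, n = 11/5, p = 2/5, q = 0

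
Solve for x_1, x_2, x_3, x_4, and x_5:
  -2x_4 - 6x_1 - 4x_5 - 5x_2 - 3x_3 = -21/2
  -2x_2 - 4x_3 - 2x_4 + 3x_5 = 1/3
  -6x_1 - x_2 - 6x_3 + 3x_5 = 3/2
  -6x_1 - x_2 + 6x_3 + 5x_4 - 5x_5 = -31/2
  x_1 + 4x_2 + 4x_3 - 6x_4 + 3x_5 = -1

Row-reduce the augmented matrix:
R1 ← R1 / (-6).
R3 ← R3 + 6·R1.
R4 ← R4 + 6·R1.
R5 ← R5 − 1·R1.
R2 ← R2 / (-2).
R1 ← R1 − 5/6·R2.
R3 ← R3 − 4·R2.
R4 ← R4 − 4·R2.
R5 ← R5 − 19/6·R2.
R3 ← R3 / (-11).
R1 ← R1 + 7/6·R3.
R2 ← R2 − 2·R3.
R4 ← R4 − 1·R3.
R5 ← R5 + 17/6·R3.
R4 ← R4 / (31/11).
R1 ← R1 + 19/66·R4.
R2 ← R2 − 7/11·R4.
R3 ← R3 − 2/11·R4.
R5 ← R5 + 593/66·R4.
R5 ← R5 / (2907/124).
R1 ← R1 − 145/124·R5.
R2 ← R2 + 33/62·R5.
R3 ← R3 + 49/31·R5.
R4 ← R4 − 68/31·R5.
Reading off the reduced rows gives x_1 = 1, x_2 = 5/2, x_3 = -2, x_4 = 1/3, x_5 = -2/3.

x_1 = 1, x_2 = 5/2, x_3 = -2, x_4 = 1/3, x_5 = -2/3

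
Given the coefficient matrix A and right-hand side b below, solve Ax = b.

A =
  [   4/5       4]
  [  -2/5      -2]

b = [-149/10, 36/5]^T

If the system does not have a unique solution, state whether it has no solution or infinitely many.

no solution

Row-reduce:
R1 ← R1 / (4/5).
R2 ← R2 + 2/5·R1.
Row 2 reduces to 0 = -1/4, a contradiction. The system is inconsistent.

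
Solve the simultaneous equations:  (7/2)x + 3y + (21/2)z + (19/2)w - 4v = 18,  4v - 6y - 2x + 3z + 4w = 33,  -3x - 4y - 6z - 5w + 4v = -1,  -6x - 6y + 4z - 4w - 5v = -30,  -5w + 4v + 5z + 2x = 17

infinitely many solutions

Row-reduce:
R1 ← R1 / (7/2).
R2 ← R2 + 2·R1.
R3 ← R3 + 3·R1.
R4 ← R4 + 6·R1.
R5 ← R5 − 2·R1.
R2 ← R2 / (-30/7).
R1 ← R1 − 6/7·R2.
R3 ← R3 + 10/7·R2.
R4 ← R4 + 6/7·R2.
R5 ← R5 + 12/7·R2.
Swap R3 and R4.
R3 ← R3 / (101/5).
R1 ← R1 − 24/5·R3.
R2 ← R2 + 21/10·R3.
R5 ← R5 + 23/5·R3.
Swap R4 and R5.
R4 ← R4 / (-1195/101).
R1 ← R1 − 215/101·R4.
R2 ← R2 + 113/101·R4.
R3 ← R3 − 52/101·R4.
Rank is 4 with 5 unknowns, leaving v free.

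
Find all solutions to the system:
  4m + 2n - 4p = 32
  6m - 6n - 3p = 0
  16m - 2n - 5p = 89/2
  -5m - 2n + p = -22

no solution

Row-reduce:
R1 ← R1 / (4).
R2 ← R2 − 6·R1.
R3 ← R3 − 16·R1.
R4 ← R4 + 5·R1.
R2 ← R2 / (-9).
R1 ← R1 − 1/2·R2.
R3 ← R3 + 10·R2.
R4 ← R4 − 1/2·R2.
R3 ← R3 / (23/3).
R1 ← R1 + 5/6·R3.
R2 ← R2 + 1/3·R3.
R4 ← R4 + 23/6·R3.
Row 4 reduces to 0 = 1/4, a contradiction. The system is inconsistent.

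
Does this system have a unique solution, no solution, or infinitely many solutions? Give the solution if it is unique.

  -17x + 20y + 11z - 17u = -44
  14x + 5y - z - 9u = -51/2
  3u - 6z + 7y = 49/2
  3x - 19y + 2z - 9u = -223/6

x = -2/3, y = 1/2, z = -7/3, u = 7/3

Row-reduce the augmented matrix:
R1 ← R1 / (-17).
R2 ← R2 − 14·R1.
R4 ← R4 − 3·R1.
R2 ← R2 / (365/17).
R1 ← R1 + 20/17·R2.
R3 ← R3 − 7·R2.
R4 ← R4 + 263/17·R2.
R3 ← R3 / (-3149/365).
R1 ← R1 + 15/73·R3.
R2 ← R2 − 137/365·R3.
R4 ← R4 − 3558/365·R3.
R4 ← R4 / (-52621/3149).
R1 ← R1 + 1607/3149·R4.
R2 ← R2 + 1935/3149·R4.
R3 ← R3 + 3832/3149·R4.
Reading off the reduced rows gives x = -2/3, y = 1/2, z = -7/3, u = 7/3.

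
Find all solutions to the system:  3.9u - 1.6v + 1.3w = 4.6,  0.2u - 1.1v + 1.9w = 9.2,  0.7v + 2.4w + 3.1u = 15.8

u = 0, v = 2, w = 6

Row-reduce the augmented matrix:
R1 ← R1 / (39/10).
R2 ← R2 − 1/5·R1.
R3 ← R3 − 31/10·R1.
R2 ← R2 / (-397/390).
R1 ← R1 + 16/39·R2.
R3 ← R3 − 769/390·R2.
R3 ← R3 / (9762/1985).
R1 ← R1 + 161/397·R3.
R2 ← R2 + 715/397·R3.
Reading off the reduced rows gives u = 0, v = 2, w = 6.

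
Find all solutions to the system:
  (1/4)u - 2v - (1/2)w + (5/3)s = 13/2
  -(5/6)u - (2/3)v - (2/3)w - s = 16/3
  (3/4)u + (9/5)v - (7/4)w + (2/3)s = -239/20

infinitely many solutions

Row-reduce:
R1 ← R1 / (1/4).
R2 ← R2 + 5/6·R1.
R3 ← R3 − 3/4·R1.
R2 ← R2 / (-22/3).
R1 ← R1 + 8·R2.
R3 ← R3 − 39/5·R2.
R3 ← R3 / (-601/220).
R1 ← R1 − 6/11·R3.
R2 ← R2 − 7/22·R3.
Rank is 3 with 4 unknowns, leaving s free.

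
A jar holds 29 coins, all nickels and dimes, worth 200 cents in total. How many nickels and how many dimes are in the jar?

Let n = nickels, d = dimes.
  d + n = 29
  10d + 5n = 200
Row-reduce the augmented matrix:
R2 ← R2 − 5·R1.
R2 ← R2 / (5).
R1 ← R1 − 1·R2.
Reading off the reduced rows gives n = 18, d = 11.

nickels: 18, dimes: 11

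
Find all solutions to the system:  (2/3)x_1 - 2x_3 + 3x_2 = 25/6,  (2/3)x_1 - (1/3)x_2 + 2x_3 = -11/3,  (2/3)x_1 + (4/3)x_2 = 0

no solution

Row-reduce:
R1 ← R1 / (2/3).
R2 ← R2 − 2/3·R1.
R3 ← R3 − 2/3·R1.
R2 ← R2 / (-10/3).
R1 ← R1 − 9/2·R2.
R3 ← R3 + 5/3·R2.
Row 3 reduces to 0 = -1/4, a contradiction. The system is inconsistent.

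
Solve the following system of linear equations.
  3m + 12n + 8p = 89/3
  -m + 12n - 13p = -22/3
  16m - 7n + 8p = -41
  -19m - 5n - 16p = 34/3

m = -3, n = 5/3, p = 7/3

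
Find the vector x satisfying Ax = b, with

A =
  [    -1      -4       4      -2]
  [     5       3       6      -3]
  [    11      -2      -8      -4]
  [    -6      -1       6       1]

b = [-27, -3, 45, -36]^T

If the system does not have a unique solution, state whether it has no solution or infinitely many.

infinitely many solutions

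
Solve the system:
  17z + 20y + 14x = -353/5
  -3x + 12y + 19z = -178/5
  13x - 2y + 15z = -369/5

x = -13/5, y = 1/2, z = -13/5

Row-reduce the augmented matrix:
R1 ← R1 / (14).
R2 ← R2 + 3·R1.
R3 ← R3 − 13·R1.
R2 ← R2 / (114/7).
R1 ← R1 − 10/7·R2.
R3 ← R3 + 144/7·R2.
R3 ← R3 / (1057/38).
R1 ← R1 + 44/57·R3.
R2 ← R2 − 317/228·R3.
Reading off the reduced rows gives x = -13/5, y = 1/2, z = -13/5.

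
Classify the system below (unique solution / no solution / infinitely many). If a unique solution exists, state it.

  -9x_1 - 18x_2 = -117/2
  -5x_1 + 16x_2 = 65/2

Row-reduce the augmented matrix:
R1 ← R1 / (-9).
R2 ← R2 + 5·R1.
R2 ← R2 / (26).
R1 ← R1 − 2·R2.
Reading off the reduced rows gives x_1 = 3/2, x_2 = 5/2.

x_1 = 3/2, x_2 = 5/2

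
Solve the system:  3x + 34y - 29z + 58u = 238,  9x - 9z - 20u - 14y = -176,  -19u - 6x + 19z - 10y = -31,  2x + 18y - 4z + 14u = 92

infinitely many solutions

Row-reduce:
R1 ← R1 / (3).
R2 ← R2 − 9·R1.
R3 ← R3 + 6·R1.
R4 ← R4 − 2·R1.
R2 ← R2 / (-116).
R1 ← R1 − 34/3·R2.
R3 ← R3 − 58·R2.
R4 ← R4 + 14/3·R2.
Swap R3 and R4.
R3 ← R3 / (1061/87).
R1 ← R1 + 178/87·R3.
R2 ← R2 + 39/58·R3.
Rank is 3 with 4 unknowns, leaving u free.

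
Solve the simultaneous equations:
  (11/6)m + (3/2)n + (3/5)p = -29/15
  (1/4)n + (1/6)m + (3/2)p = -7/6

infinitely many solutions

Row-reduce:
R1 ← R1 / (11/6).
R2 ← R2 − 1/6·R1.
R2 ← R2 / (5/44).
R1 ← R1 − 9/11·R2.
Rank is 2 with 3 unknowns, leaving p free.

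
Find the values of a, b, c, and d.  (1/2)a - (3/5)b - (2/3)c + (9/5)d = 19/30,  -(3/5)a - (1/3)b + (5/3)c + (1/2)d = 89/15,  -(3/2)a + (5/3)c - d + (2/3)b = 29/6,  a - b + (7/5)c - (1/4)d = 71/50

Row-reduce the augmented matrix:
R1 ← R1 / (1/2).
R2 ← R2 + 3/5·R1.
R3 ← R3 + 3/2·R1.
R4 ← R4 − 1·R1.
R2 ← R2 / (-79/75).
R1 ← R1 + 6/5·R2.
R3 ← R3 + 17/15·R2.
R4 ← R4 − 1/5·R2.
R3 ← R3 / (-100/79).
R1 ← R1 + 550/237·R3.
R2 ← R2 + 65/79·R3.
R4 ← R4 − 3434/1185·R3.
R4 ← R4 / (22/125).
R1 ← R1 + 9/4·R4.
R2 ← R2 + 141/40·R4.
R3 ← R3 + 243/200·R4.
Reading off the reduced rows gives a = -1, b = 1, c = 14/5, d = 2.

a = -1, b = 1, c = 14/5, d = 2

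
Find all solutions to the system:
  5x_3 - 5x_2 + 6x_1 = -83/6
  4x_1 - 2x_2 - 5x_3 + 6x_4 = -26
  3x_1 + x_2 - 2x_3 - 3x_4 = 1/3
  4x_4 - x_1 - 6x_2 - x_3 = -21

x_1 = -4/3, x_2 = 5/2, x_3 = 4/3, x_4 = -3/2

Row-reduce the augmented matrix:
R1 ← R1 / (6).
R2 ← R2 − 4·R1.
R3 ← R3 − 3·R1.
R4 ← R4 + 1·R1.
R2 ← R2 / (4/3).
R1 ← R1 + 5/6·R2.
R3 ← R3 − 7/2·R2.
R4 ← R4 + 41/6·R2.
R3 ← R3 / (139/8).
R1 ← R1 + 35/8·R3.
R2 ← R2 + 25/4·R3.
R4 ← R4 + 343/8·R3.
R4 ← R4 / (-1601/139).
R1 ← R1 + 135/139·R4.
R2 ← R2 + 312/139·R4.
R3 ← R3 + 150/139·R4.
Reading off the reduced rows gives x_1 = -4/3, x_2 = 5/2, x_3 = 4/3, x_4 = -3/2.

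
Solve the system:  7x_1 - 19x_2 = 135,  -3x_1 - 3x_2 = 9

x_1 = 3, x_2 = -6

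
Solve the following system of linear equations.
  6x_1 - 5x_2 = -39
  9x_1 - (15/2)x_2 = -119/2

no solution

Row-reduce:
R1 ← R1 / (6).
R2 ← R2 − 9·R1.
Row 2 reduces to 0 = -1, a contradiction. The system is inconsistent.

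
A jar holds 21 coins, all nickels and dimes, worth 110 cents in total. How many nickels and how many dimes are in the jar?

Let n = nickels, d = dimes.
  n + d = 21
  5n + 10d = 110
Row-reduce the augmented matrix:
R2 ← R2 − 5·R1.
R2 ← R2 / (5).
R1 ← R1 − 1·R2.
Reading off the reduced rows gives n = 20, d = 1.

nickels: 20, dimes: 1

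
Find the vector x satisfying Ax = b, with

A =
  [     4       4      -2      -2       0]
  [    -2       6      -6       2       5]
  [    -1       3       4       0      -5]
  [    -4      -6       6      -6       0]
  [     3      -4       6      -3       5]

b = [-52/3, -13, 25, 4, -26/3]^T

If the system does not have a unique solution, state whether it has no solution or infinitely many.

Row-reduce the augmented matrix:
R1 ← R1 / (4).
R2 ← R2 + 2·R1.
R3 ← R3 + 1·R1.
R4 ← R4 + 4·R1.
R5 ← R5 − 3·R1.
R2 ← R2 / (8).
R1 ← R1 − 1·R2.
R3 ← R3 − 4·R2.
R4 ← R4 + 2·R2.
R5 ← R5 + 7·R2.
R3 ← R3 / (7).
R1 ← R1 − 3/8·R3.
R2 ← R2 + 7/8·R3.
R4 ← R4 − 9/4·R3.
R5 ← R5 − 11/8·R3.
R4 ← R4 / (-52/7).
R1 ← R1 + 4/7·R4.
R3 ← R3 + 1/7·R4.
R5 ← R5 + 3/7·R4.
R5 ← R5 / (4425/416).
R1 ← R1 + 105/208·R5.
R2 ← R2 + 5/16·R5.
R3 ← R3 + 475/416·R5.
R4 ← R4 + 205/416·R5.
Reading off the reduced rows gives x_1 = -2, x_2 = 2/3, x_3 = 3, x_4 = 3, x_5 = -9/5.

x_1 = -2, x_2 = 2/3, x_3 = 3, x_4 = 3, x_5 = -9/5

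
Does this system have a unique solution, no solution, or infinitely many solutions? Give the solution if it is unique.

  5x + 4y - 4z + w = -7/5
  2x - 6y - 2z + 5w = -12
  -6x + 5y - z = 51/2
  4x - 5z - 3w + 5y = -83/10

Row-reduce the augmented matrix:
R1 ← R1 / (5).
R2 ← R2 − 2·R1.
R3 ← R3 + 6·R1.
R4 ← R4 − 4·R1.
R2 ← R2 / (-38/5).
R1 ← R1 − 4/5·R2.
R3 ← R3 − 49/5·R2.
R4 ← R4 − 9/5·R2.
R3 ← R3 / (-120/19).
R1 ← R1 + 16/19·R3.
R2 ← R2 − 1/19·R3.
R4 ← R4 + 36/19·R3.
R4 ← R4 / (-97/20).
R1 ← R1 + 4/15·R4.
R2 ← R2 + 131/240·R4.
R3 ← R3 + 271/240·R4.
Reading off the reduced rows gives x = -2, y = 3, z = 3/2, w = 13/5.

x = -2, y = 3, z = 3/2, w = 13/5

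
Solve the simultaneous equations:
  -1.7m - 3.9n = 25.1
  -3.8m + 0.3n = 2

Row-reduce the augmented matrix:
R1 ← R1 / (-17/10).
R2 ← R2 + 19/5·R1.
R2 ← R2 / (1533/170).
R1 ← R1 − 39/17·R2.
Reading off the reduced rows gives m = -1, n = -6.

m = -1, n = -6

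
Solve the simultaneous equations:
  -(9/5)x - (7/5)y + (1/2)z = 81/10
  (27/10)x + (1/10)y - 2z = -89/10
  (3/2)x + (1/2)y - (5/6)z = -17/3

Row-reduce:
R1 ← R1 / (-9/5).
R2 ← R2 − 27/10·R1.
R3 ← R3 − 3/2·R1.
R2 ← R2 / (-2).
R1 ← R1 − 7/9·R2.
R3 ← R3 + 2/3·R2.
Rank is 2 with 3 unknowns, leaving z free.

infinitely many solutions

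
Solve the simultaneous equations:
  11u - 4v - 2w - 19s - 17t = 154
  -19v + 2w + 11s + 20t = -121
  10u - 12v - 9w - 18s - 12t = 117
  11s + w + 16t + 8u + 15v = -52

infinitely many solutions

Row-reduce:
R1 ← R1 / (11).
R3 ← R3 − 10·R1.
R4 ← R4 − 8·R1.
R2 ← R2 / (-19).
R1 ← R1 + 4/11·R2.
R3 ← R3 + 92/11·R2.
R4 ← R4 − 197/11·R2.
R3 ← R3 / (-1685/209).
R1 ← R1 + 46/209·R3.
R2 ← R2 + 2/19·R3.
R4 ← R4 − 907/209·R3.
R4 ← R4 / (54238/1685).
R1 ← R1 + 3009/1685·R4.
R2 ← R2 + 853/1685·R4.
R3 ← R3 − 1164/1685·R4.
Rank is 4 with 5 unknowns, leaving t free.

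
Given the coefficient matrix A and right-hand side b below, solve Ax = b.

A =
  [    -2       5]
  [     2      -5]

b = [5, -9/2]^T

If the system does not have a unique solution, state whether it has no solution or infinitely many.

no solution

Row-reduce:
R1 ← R1 / (-2).
R2 ← R2 − 2·R1.
Row 2 reduces to 0 = 1/2, a contradiction. The system is inconsistent.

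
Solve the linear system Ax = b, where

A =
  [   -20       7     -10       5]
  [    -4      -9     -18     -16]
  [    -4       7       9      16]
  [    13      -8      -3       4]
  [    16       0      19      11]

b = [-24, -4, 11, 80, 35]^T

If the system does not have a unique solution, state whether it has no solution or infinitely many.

x_1 = 3, x_2 = -2, x_3 = -3, x_4 = 4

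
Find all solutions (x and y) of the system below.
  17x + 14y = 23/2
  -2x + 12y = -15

x = 3/2, y = -1

Row-reduce the augmented matrix:
R1 ← R1 / (17).
R2 ← R2 + 2·R1.
R2 ← R2 / (232/17).
R1 ← R1 − 14/17·R2.
Reading off the reduced rows gives x = 3/2, y = -1.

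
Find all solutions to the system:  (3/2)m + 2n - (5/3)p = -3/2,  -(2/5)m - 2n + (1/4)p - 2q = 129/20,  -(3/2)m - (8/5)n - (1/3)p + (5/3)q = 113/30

Row-reduce:
R1 ← R1 / (3/2).
R2 ← R2 + 2/5·R1.
R3 ← R3 + 3/2·R1.
R2 ← R2 / (-22/15).
R1 ← R1 − 4/3·R2.
R3 ← R3 − 2/5·R2.
R3 ← R3 / (-271/132).
R1 ← R1 + 85/66·R3.
R2 ← R2 − 35/264·R3.
Rank is 3 with 4 unknowns, leaving q free.

infinitely many solutions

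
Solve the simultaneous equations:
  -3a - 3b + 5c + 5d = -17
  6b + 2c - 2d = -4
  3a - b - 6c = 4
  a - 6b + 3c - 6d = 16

a = -5, b = -1, c = -3, d = -4

Row-reduce the augmented matrix:
R1 ← R1 / (-3).
R3 ← R3 − 3·R1.
R4 ← R4 − 1·R1.
R2 ← R2 / (6).
R1 ← R1 − 1·R2.
R3 ← R3 + 4·R2.
R4 ← R4 + 7·R2.
R3 ← R3 / (1/3).
R1 ← R1 + 2·R3.
R2 ← R2 − 1/3·R3.
R4 ← R4 − 7·R3.
R4 ← R4 / (-251/3).
R1 ← R1 − 62/3·R4.
R2 ← R2 + 4·R4.
R3 ← R3 − 11·R4.
Reading off the reduced rows gives a = -5, b = -1, c = -3, d = -4.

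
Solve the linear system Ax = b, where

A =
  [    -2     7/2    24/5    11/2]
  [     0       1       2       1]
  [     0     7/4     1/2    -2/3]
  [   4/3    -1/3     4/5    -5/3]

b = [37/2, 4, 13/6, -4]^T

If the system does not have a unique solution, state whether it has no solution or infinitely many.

Row-reduce:
R1 ← R1 / (-2).
R4 ← R4 − 4/3·R1.
R1 ← R1 + 7/4·R2.
R3 ← R3 − 7/4·R2.
R4 ← R4 − 2·R2.
R3 ← R3 / (-3).
R1 ← R1 − 11/10·R3.
R2 ← R2 − 2·R3.
Row 4 reduces to 0 = 1/3, a contradiction. The system is inconsistent.

no solution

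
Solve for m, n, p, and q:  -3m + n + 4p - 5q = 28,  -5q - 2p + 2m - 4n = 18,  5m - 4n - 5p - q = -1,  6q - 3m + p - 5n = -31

m = 4, n = 0, p = 5, q = -4

Row-reduce the augmented matrix:
R1 ← R1 / (-3).
R2 ← R2 − 2·R1.
R3 ← R3 − 5·R1.
R4 ← R4 + 3·R1.
R2 ← R2 / (-10/3).
R1 ← R1 + 1/3·R2.
R3 ← R3 + 7/3·R2.
R4 ← R4 + 6·R2.
R3 ← R3 / (6/5).
R1 ← R1 + 7/5·R3.
R2 ← R2 + 1/5·R3.
R4 ← R4 + 21/5·R3.
R4 ← R4 / (55/4).
R1 ← R1 + 19/12·R4.
R2 ← R2 − 23/12·R4.
R3 ← R3 + 35/12·R4.
Reading off the reduced rows gives m = 4, n = 0, p = 5, q = -4.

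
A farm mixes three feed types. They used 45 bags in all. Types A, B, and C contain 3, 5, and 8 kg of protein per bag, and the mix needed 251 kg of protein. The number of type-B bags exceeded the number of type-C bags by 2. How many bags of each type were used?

type-A bags: 11, type-B bags: 18, type-C bags: 16

Let a = type-A bags, b = type-B bags, c = type-C bags.
  a + b + c = 45
  3a + 5b + 8c = 251
  b - c = 2
Row-reduce the augmented matrix:
R2 ← R2 − 3·R1.
R2 ← R2 / (2).
R1 ← R1 − 1·R2.
R3 ← R3 − 1·R2.
R3 ← R3 / (-7/2).
R1 ← R1 + 3/2·R3.
R2 ← R2 − 5/2·R3.
Reading off the reduced rows gives a = 11, b = 18, c = 16.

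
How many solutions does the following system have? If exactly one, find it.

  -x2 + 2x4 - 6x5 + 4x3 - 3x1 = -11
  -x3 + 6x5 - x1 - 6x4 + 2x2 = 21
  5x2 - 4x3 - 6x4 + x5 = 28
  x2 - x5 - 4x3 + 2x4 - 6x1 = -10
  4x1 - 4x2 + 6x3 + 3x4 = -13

x1 = 1, x2 = 2, x3 = 0, x4 = -3, x5 = 0

Row-reduce the augmented matrix:
R1 ← R1 / (-3).
R2 ← R2 + 1·R1.
R4 ← R4 + 6·R1.
R5 ← R5 − 4·R1.
R2 ← R2 / (7/3).
R1 ← R1 − 1/3·R2.
R3 ← R3 − 5·R2.
R4 ← R4 − 3·R2.
R5 ← R5 + 16/3·R2.
R1 ← R1 + 1·R3.
R2 ← R2 + 1·R3.
R4 ← R4 + 9·R3.
R5 ← R5 − 6·R3.
R4 ← R4 / (568/7).
R1 ← R1 − 60/7·R4.
R2 ← R2 − 38/7·R4.
R3 ← R3 − 58/7·R4.
R5 ← R5 + 415/7·R4.
R5 ← R5 / (215/142).
R1 ← R1 + 1/71·R5.
R2 ← R2 + 216/71·R5.
R3 ← R3 + 98/71·R5.
R4 ← R4 + 253/142·R5.
Reading off the reduced rows gives x1 = 1, x2 = 2, x3 = 0, x4 = -3, x5 = 0.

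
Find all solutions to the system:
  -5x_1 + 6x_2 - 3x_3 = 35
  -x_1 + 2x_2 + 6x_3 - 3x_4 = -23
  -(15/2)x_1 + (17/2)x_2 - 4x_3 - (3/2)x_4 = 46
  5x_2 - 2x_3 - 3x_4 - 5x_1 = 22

Row-reduce:
R1 ← R1 / (-5).
R2 ← R2 + 1·R1.
R3 ← R3 + 15/2·R1.
R4 ← R4 + 5·R1.
R2 ← R2 / (4/5).
R1 ← R1 + 6/5·R2.
R3 ← R3 + 1/2·R2.
R4 ← R4 + 1·R2.
R3 ← R3 / (37/8).
R1 ← R1 − 21/2·R3.
R2 ← R2 − 33/4·R3.
R4 ← R4 − 37/4·R3.
Rank is 3 with 4 unknowns, leaving x_4 free.

infinitely many solutions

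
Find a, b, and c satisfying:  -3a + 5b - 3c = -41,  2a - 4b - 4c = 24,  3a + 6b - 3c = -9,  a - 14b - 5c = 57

a = 6, b = -4, c = 1

Row-reduce the augmented matrix:
R1 ← R1 / (-3).
R2 ← R2 − 2·R1.
R3 ← R3 − 3·R1.
R4 ← R4 − 1·R1.
R2 ← R2 / (-2/3).
R1 ← R1 + 5/3·R2.
R3 ← R3 − 11·R2.
R4 ← R4 + 37/3·R2.
R3 ← R3 / (-105).
R1 ← R1 − 16·R3.
R2 ← R2 − 9·R3.
R4 ← R4 − 105·R3.
R4 reduces to 0 = 0, so the extra equation is consistent.
Reading off the reduced rows gives a = 6, b = -4, c = 1.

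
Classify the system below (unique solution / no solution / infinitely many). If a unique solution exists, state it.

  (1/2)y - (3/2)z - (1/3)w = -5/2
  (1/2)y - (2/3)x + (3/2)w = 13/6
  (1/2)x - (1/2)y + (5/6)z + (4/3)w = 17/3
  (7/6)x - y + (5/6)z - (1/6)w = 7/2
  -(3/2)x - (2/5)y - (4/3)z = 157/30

Row-reduce the augmented matrix:
Swap R1 and R2.
R1 ← R1 / (-2/3).
R3 ← R3 − 1/2·R1.
R4 ← R4 − 7/6·R1.
R5 ← R5 + 3/2·R1.
R2 ← R2 / (1/2).
R1 ← R1 + 3/4·R2.
R3 ← R3 + 1/8·R2.
R4 ← R4 + 1/8·R2.
R5 ← R5 + 61/40·R2.
R3 ← R3 / (11/24).
R1 ← R1 + 9/4·R3.
R2 ← R2 + 3·R3.
R4 ← R4 − 11/24·R3.
R5 ← R5 + 709/120·R3.
Swap R4 and R5.
R4 ← R4 / (4327/165).
R1 ← R1 − 98/11·R4.
R2 ← R2 − 491/33·R4.
R3 ← R3 − 57/11·R4.
R5 reduces to 0 = 0, so the extra equation is consistent.
Reading off the reduced rows gives x = -1, y = -6, z = -1, w = 3.

x = -1, y = -6, z = -1, w = 3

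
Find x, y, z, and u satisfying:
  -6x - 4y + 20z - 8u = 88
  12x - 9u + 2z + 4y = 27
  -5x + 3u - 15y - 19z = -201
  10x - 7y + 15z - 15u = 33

x = 0, y = 6, z = 6, u = 1

Row-reduce the augmented matrix:
R1 ← R1 / (-6).
R2 ← R2 − 12·R1.
R3 ← R3 + 5·R1.
R4 ← R4 − 10·R1.
R2 ← R2 / (-4).
R1 ← R1 − 2/3·R2.
R3 ← R3 + 35/3·R2.
R4 ← R4 + 41/3·R2.
R3 ← R3 / (-949/6).
R1 ← R1 − 11/3·R3.
R2 ← R2 + 21/2·R3.
R4 ← R4 + 571/6·R3.
R4 ← R4 / (7017/949).
R1 ← R1 + 872/949·R4.
R2 ← R2 − 1457/1898·R4.
R3 ← R3 + 991/1898·R4.
Reading off the reduced rows gives x = 0, y = 6, z = 6, u = 1.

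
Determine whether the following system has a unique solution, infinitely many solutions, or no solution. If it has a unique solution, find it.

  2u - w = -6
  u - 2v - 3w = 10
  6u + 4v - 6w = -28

Row-reduce the augmented matrix:
R1 ← R1 / (2).
R2 ← R2 − 1·R1.
R3 ← R3 − 6·R1.
R2 ← R2 / (-2).
R3 ← R3 − 4·R2.
R3 ← R3 / (-8).
R1 ← R1 + 1/2·R3.
R2 ← R2 − 5/4·R3.
Reading off the reduced rows gives u = -4, v = -4, w = -2.

u = -4, v = -4, w = -2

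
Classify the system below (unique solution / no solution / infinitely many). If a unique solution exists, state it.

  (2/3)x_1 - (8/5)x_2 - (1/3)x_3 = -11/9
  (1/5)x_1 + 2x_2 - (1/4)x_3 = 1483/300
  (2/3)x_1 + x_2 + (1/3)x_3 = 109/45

x_1 = 9/5, x_2 = 2, x_3 = -7/3

Row-reduce the augmented matrix:
R1 ← R1 / (2/3).
R2 ← R2 − 1/5·R1.
R3 ← R3 − 2/3·R1.
R2 ← R2 / (62/25).
R1 ← R1 + 12/5·R2.
R3 ← R3 − 13/5·R2.
R3 ← R3 / (613/744).
R1 ← R1 + 20/31·R3.
R2 ← R2 + 15/248·R3.
Reading off the reduced rows gives x_1 = 9/5, x_2 = 2, x_3 = -7/3.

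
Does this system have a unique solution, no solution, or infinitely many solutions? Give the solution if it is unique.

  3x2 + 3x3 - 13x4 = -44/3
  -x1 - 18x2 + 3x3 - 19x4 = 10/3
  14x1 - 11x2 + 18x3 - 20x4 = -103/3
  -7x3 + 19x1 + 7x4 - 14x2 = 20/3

Row-reduce the augmented matrix:
Swap R1 and R2.
R1 ← R1 / (-1).
R3 ← R3 − 14·R1.
R4 ← R4 − 19·R1.
R2 ← R2 / (3).
R1 ← R1 − 18·R2.
R3 ← R3 + 263·R2.
R4 ← R4 + 356·R2.
R3 ← R3 / (323).
R1 ← R1 + 21·R3.
R2 ← R2 − 1·R3.
R4 ← R4 − 406·R3.
R4 ← R4 / (-101408/969).
R1 ← R1 − 1392/323·R4.
R2 ← R2 − 26/323·R4.
R3 ← R3 + 4277/969·R4.
Reading off the reduced rows gives x1 = -1, x2 = -1, x3 = -1, x4 = 2/3.

x1 = -1, x2 = -1, x3 = -1, x4 = 2/3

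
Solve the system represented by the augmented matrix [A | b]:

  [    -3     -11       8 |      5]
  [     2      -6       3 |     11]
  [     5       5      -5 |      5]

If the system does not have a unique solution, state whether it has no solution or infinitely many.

Row-reduce:
R1 ← R1 / (-3).
R2 ← R2 − 2·R1.
R3 ← R3 − 5·R1.
R2 ← R2 / (-40/3).
R1 ← R1 − 11/3·R2.
R3 ← R3 + 40/3·R2.
Row 3 reduces to 0 = -1, a contradiction. The system is inconsistent.

no solution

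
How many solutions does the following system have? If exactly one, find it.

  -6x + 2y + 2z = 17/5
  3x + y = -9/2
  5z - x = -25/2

x = -3/2, y = 0, z = -14/5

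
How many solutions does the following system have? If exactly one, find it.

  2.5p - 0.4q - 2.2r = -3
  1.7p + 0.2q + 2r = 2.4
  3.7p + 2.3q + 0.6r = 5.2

Row-reduce the augmented matrix:
R1 ← R1 / (5/2).
R2 ← R2 − 17/10·R1.
R3 ← R3 − 37/10·R1.
R2 ← R2 / (59/125).
R1 ← R1 + 4/25·R2.
R3 ← R3 − 723/250·R2.
R3 ← R3 / (-10363/590).
R1 ← R1 − 18/59·R3.
R2 ← R2 − 437/59·R3.
Reading off the reduced rows gives p = 0, q = 2, r = 1.

p = 0, q = 2, r = 1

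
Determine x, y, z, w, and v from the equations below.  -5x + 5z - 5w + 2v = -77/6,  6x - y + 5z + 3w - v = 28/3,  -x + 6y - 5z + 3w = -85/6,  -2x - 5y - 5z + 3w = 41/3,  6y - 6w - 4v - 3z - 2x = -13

x = 3/2, y = -8/3, z = -2/3, w = 0, v = -1

Row-reduce the augmented matrix:
R1 ← R1 / (-5).
R2 ← R2 − 6·R1.
R3 ← R3 + 1·R1.
R4 ← R4 + 2·R1.
R5 ← R5 + 2·R1.
R2 ← R2 / (-1).
R3 ← R3 − 6·R2.
R4 ← R4 + 5·R2.
R5 ← R5 − 6·R2.
R3 ← R3 / (60).
R1 ← R1 + 1·R3.
R2 ← R2 + 11·R3.
R4 ← R4 + 62·R3.
R5 ← R5 − 61·R3.
R4 ← R4 / (83/15).
R1 ← R1 − 23/30·R4.
R2 ← R2 − 13/30·R4.
R3 ← R3 + 7/30·R4.
R5 ← R5 + 233/30·R4.
R5 ← R5 / (-3219/830).
R1 ← R1 + 55/166·R5.
R2 ← R2 − 5/166·R5.
R3 ← R3 − 127/830·R5.
R4 ← R4 − 7/83·R5.
Reading off the reduced rows gives x = 3/2, y = -8/3, z = -2/3, w = 0, v = -1.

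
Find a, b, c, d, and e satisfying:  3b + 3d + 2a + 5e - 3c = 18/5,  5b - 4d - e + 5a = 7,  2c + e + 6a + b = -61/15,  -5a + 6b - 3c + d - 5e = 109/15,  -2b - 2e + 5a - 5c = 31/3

Row-reduce the augmented matrix:
R1 ← R1 / (2).
R2 ← R2 − 5·R1.
R3 ← R3 − 6·R1.
R4 ← R4 + 5·R1.
R5 ← R5 − 5·R1.
R2 ← R2 / (-5/2).
R1 ← R1 − 3/2·R2.
R3 ← R3 + 8·R2.
R4 ← R4 − 27/2·R2.
R5 ← R5 + 19/2·R2.
R3 ← R3 / (-13).
R1 ← R1 − 3·R3.
R2 ← R2 + 3·R3.
R4 ← R4 − 30·R3.
R5 ← R5 + 26·R3.
R4 ← R4 / (686/65).
R1 ← R1 − 66/65·R4.
R2 ← R2 + 118/65·R4.
R3 ← R3 + 139/65·R4.
R5 ← R5 + 97/5·R4.
R5 ← R5 / (-12315/686).
R1 ← R1 − 325/343·R5.
R2 ← R2 + 342/343·R5.
R3 ← R3 + 1265/686·R5.
R4 ← R4 − 129/686·R5.
Reading off the reduced rows gives a = 0, b = 1/3, c = -11/5, d = -4/3, e = 0.

a = 0, b = 1/3, c = -11/5, d = -4/3, e = 0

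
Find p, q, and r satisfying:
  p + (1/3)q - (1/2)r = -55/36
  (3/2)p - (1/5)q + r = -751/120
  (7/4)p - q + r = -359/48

Row-reduce the augmented matrix:
R2 ← R2 − 3/2·R1.
R3 ← R3 − 7/4·R1.
R2 ← R2 / (-7/10).
R1 ← R1 − 1/3·R2.
R3 ← R3 + 19/12·R2.
R3 ← R3 / (-25/12).
R1 ← R1 − 1/3·R3.
R2 ← R2 + 5/2·R3.
Reading off the reduced rows gives p = -11/4, q = 2/3, r = -2.

p = -11/4, q = 2/3, r = -2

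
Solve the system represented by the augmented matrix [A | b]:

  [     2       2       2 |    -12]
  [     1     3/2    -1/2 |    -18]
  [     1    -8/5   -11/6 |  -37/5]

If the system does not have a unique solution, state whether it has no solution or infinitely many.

Row-reduce the augmented matrix:
R1 ← R1 / (2).
R2 ← R2 − 1·R1.
R3 ← R3 − 1·R1.
R2 ← R2 / (1/2).
R1 ← R1 − 1·R2.
R3 ← R3 + 13/5·R2.
R3 ← R3 / (-319/30).
R1 ← R1 − 4·R3.
R2 ← R2 + 3·R3.
Reading off the reduced rows gives x_1 = -6, x_2 = -6, x_3 = 6.

x_1 = -6, x_2 = -6, x_3 = 6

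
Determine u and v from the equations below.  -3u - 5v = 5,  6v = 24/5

u = -3, v = 4/5

Row-reduce the augmented matrix:
R1 ← R1 / (-3).
R2 ← R2 / (6).
R1 ← R1 − 5/3·R2.
Reading off the reduced rows gives u = -3, v = 4/5.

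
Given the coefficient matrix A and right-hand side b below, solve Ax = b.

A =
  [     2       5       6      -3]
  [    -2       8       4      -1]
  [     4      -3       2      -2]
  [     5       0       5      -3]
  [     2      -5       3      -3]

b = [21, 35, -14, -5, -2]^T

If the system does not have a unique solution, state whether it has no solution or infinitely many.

x_1 = -5, x_2 = 2, x_3 = 1, x_4 = -5

Row-reduce the augmented matrix:
R1 ← R1 / (2).
R2 ← R2 + 2·R1.
R3 ← R3 − 4·R1.
R4 ← R4 − 5·R1.
R5 ← R5 − 2·R1.
R2 ← R2 / (13).
R1 ← R1 − 5/2·R2.
R3 ← R3 + 13·R2.
R4 ← R4 + 25/2·R2.
R5 ← R5 + 10·R2.
Swap R3 and R4.
R3 ← R3 / (-5/13).
R1 ← R1 − 14/13·R3.
R2 ← R2 − 10/13·R3.
R5 ← R5 − 61/13·R3.
Swap R4 and R5.
R4 ← R4 / (49/10).
R1 ← R1 − 11/10·R4.
R2 ← R2 − 1·R4.
R3 ← R3 + 17/10·R4.
R5 reduces to 0 = 0, so the extra equation is consistent.
Reading off the reduced rows gives x_1 = -5, x_2 = 2, x_3 = 1, x_4 = -5.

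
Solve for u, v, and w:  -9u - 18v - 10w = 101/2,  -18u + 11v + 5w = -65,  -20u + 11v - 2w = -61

u = 3/2, v = -3, w = -1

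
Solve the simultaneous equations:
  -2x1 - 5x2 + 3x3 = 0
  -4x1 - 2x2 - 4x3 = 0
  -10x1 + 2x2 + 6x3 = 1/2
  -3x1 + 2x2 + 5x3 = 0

no solution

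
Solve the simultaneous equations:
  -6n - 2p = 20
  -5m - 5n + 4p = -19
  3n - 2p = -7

m = 6, n = -3, p = -1

Row-reduce the augmented matrix:
Swap R1 and R2.
R1 ← R1 / (-5).
R2 ← R2 / (-6).
R1 ← R1 − 1·R2.
R3 ← R3 − 3·R2.
R3 ← R3 / (-3).
R1 ← R1 + 17/15·R3.
R2 ← R2 − 1/3·R3.
Reading off the reduced rows gives m = 6, n = -3, p = -1.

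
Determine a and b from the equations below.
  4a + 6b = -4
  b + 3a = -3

a = -1, b = 0

Row-reduce the augmented matrix:
R1 ← R1 / (4).
R2 ← R2 − 3·R1.
R2 ← R2 / (-7/2).
R1 ← R1 − 3/2·R2.
Reading off the reduced rows gives a = -1, b = 0.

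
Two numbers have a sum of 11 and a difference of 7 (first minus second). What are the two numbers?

first number: 9, second number: 2

Let x = first number, y = second number.
  x + y = 11
  x - y = 7
From equation 1: x = 11 − y.
Substitute into equation 2 and solve: y = 2.
Then x = 9.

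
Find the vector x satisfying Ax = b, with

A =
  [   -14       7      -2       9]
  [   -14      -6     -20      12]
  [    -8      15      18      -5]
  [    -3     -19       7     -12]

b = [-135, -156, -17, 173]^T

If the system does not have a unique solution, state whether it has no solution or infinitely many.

x_1 = 4, x_2 = -6, x_3 = 5, x_4 = -3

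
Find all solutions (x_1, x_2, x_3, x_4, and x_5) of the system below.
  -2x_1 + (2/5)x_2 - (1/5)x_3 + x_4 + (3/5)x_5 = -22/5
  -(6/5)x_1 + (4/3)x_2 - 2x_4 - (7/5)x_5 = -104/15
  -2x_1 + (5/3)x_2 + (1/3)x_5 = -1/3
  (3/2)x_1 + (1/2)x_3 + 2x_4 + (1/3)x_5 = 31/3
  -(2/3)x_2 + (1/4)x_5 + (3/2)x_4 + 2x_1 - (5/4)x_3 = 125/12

x_1 = 5, x_2 = 5, x_3 = -1, x_4 = 1, x_5 = 4

Row-reduce the augmented matrix:
R1 ← R1 / (-2).
R2 ← R2 + 6/5·R1.
R3 ← R3 + 2·R1.
R4 ← R4 − 3/2·R1.
R5 ← R5 − 2·R1.
R2 ← R2 / (82/75).
R1 ← R1 + 1/5·R2.
R3 ← R3 − 19/15·R2.
R4 ← R4 − 3/10·R2.
R5 ← R5 + 4/15·R2.
R3 ← R3 / (5/82).
R1 ← R1 − 5/41·R3.
R2 ← R2 − 9/82·R3.
R4 ← R4 − 13/41·R3.
R5 ← R5 + 233/164·R3.
R4 ← R4 / (-7).
R1 ← R1 + 5·R4.
R2 ← R2 + 6·R4.
R3 ← R3 − 33·R4.
R5 ← R5 − 195/4·R4.
R5 ← R5 / (-22931/1680).
R1 ← R1 − 127/84·R5.
R2 ← R2 − 141/70·R5.
R3 ← R3 + 3533/420·R5.
R4 ← R4 − 159/140·R5.
Reading off the reduced rows gives x_1 = 5, x_2 = 5, x_3 = -1, x_4 = 1, x_5 = 4.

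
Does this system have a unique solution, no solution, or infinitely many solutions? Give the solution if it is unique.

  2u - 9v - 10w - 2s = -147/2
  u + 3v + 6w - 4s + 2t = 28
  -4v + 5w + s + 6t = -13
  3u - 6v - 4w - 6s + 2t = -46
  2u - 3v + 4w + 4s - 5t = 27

Row-reduce:
R1 ← R1 / (2).
R2 ← R2 − 1·R1.
R4 ← R4 − 3·R1.
R5 ← R5 − 2·R1.
R2 ← R2 / (15/2).
R1 ← R1 + 9/2·R2.
R3 ← R3 + 4·R2.
R4 ← R4 − 15/2·R2.
R5 ← R5 − 6·R2.
R3 ← R3 / (163/15).
R1 ← R1 − 8/5·R3.
R2 ← R2 − 22/15·R3.
R5 ← R5 − 26/5·R3.
Swap R4 and R5.
R4 ← R4 / (1416/163).
R1 ← R1 + 442/163·R4.
R2 ← R2 + 52/163·R4.
R3 ← R3 + 9/163·R4.
Row 5 reduces to 0 = -1/2, a contradiction. The system is inconsistent.

no solution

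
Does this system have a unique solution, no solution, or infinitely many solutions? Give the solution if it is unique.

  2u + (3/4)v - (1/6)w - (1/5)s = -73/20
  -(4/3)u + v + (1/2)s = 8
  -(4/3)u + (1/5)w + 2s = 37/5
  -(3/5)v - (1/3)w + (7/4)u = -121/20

u = -3, v = 3, w = -3, s = 2

Row-reduce the augmented matrix:
R1 ← R1 / (2).
R2 ← R2 + 4/3·R1.
R3 ← R3 + 4/3·R1.
R4 ← R4 − 7/4·R1.
R2 ← R2 / (3/2).
R1 ← R1 − 3/8·R2.
R3 ← R3 − 1/2·R2.
R4 ← R4 + 201/160·R2.
R3 ← R3 / (17/135).
R1 ← R1 + 1/18·R3.
R2 ← R2 + 2/27·R3.
R4 ← R4 + 101/360·R3.
R4 ← R4 / (59413/13600).
R1 ← R1 − 393/680·R4.
R2 ← R2 − 108/85·R4.
R3 ← R3 − 471/34·R4.
Reading off the reduced rows gives u = -3, v = 3, w = -3, s = 2.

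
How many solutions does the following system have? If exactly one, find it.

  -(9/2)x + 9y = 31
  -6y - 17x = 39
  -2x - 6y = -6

no solution

Row-reduce:
R1 ← R1 / (-9/2).
R2 ← R2 + 17·R1.
R3 ← R3 + 2·R1.
R2 ← R2 / (-40).
R1 ← R1 + 2·R2.
R3 ← R3 + 10·R2.
Row 3 reduces to 0 = -1/4, a contradiction. The system is inconsistent.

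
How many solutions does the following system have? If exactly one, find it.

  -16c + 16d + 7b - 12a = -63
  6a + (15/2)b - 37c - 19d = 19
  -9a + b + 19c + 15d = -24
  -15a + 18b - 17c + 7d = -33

no solution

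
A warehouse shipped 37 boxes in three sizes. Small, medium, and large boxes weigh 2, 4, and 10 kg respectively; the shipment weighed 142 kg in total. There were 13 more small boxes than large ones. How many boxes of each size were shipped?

Let s = small boxes, m = medium boxes, l = large boxes.
  s + m + l = 37
  2s + 4m + 10l = 142
  -l + s = 13
Row-reduce the augmented matrix:
R2 ← R2 − 2·R1.
R3 ← R3 − 1·R1.
R2 ← R2 / (2).
R1 ← R1 − 1·R2.
R3 ← R3 + 1·R2.
R3 ← R3 / (2).
R1 ← R1 + 3·R3.
R2 ← R2 − 4·R3.
Reading off the reduced rows gives s = 18, m = 14, l = 5.

small boxes: 18, medium boxes: 14, large boxes: 5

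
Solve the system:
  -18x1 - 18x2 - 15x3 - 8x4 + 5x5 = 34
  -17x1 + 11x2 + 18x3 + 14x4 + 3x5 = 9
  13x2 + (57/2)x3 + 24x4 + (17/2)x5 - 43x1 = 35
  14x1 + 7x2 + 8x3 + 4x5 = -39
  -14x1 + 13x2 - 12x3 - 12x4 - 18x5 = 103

Row-reduce:
R1 ← R1 / (-18).
R2 ← R2 + 17·R1.
R3 ← R3 + 43·R1.
R4 ← R4 − 14·R1.
R5 ← R5 + 14·R1.
R2 ← R2 / (28).
R1 ← R1 − 1·R2.
R3 ← R3 − 56·R2.
R4 ← R4 + 7·R2.
R5 ← R5 − 27·R2.
Swap R3 and R4.
R3 ← R3 / (35/8).
R1 ← R1 + 53/168·R3.
R2 ← R2 − 193/168·R3.
R5 ← R5 + 5267/168·R3.
Swap R4 and R5.
R4 ← R4 / (-14348/441).
R1 ← R1 + 170/441·R4.
R2 ← R2 − 436/441·R4.
R3 ← R3 + 4/21·R4.
Rank is 4 with 5 unknowns, leaving x5 free.

infinitely many solutions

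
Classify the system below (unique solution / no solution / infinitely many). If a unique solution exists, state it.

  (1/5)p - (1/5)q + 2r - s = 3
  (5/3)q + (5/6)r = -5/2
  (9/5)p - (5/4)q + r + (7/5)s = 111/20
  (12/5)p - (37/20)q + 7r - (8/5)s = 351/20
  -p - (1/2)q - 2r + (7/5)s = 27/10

Row-reduce:
R1 ← R1 / (1/5).
R3 ← R3 − 9/5·R1.
R4 ← R4 − 12/5·R1.
R5 ← R5 + 1·R1.
R2 ← R2 / (5/3).
R1 ← R1 + 1·R2.
R3 ← R3 − 11/20·R2.
R4 ← R4 − 11/20·R2.
R5 ← R5 + 3/2·R2.
R3 ← R3 / (-691/40).
R1 ← R1 − 21/2·R3.
R2 ← R2 − 1/2·R3.
R4 ← R4 + 691/40·R3.
R5 ← R5 − 35/4·R3.
Swap R4 and R5.
R4 ← R4 / (5762/3455).
R1 ← R1 − 913/691·R4.
R2 ← R2 − 208/691·R4.
R3 ← R3 + 416/691·R4.
Row 5 reduces to 0 = 3, a contradiction. The system is inconsistent.

no solution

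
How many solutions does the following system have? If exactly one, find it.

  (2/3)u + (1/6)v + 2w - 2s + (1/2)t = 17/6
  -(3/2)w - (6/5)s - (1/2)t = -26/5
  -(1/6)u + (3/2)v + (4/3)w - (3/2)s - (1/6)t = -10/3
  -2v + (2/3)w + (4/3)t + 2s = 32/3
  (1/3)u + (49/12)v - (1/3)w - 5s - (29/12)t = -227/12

no solution

Row-reduce:
R1 ← R1 / (2/3).
R3 ← R3 + 1/6·R1.
R5 ← R5 − 1/3·R1.
Swap R2 and R3.
R2 ← R2 / (37/24).
R1 ← R1 − 1/4·R2.
R4 ← R4 + 2·R2.
R5 ← R5 − 4·R2.
R3 ← R3 / (-3/2).
R1 ← R1 − 100/37·R3.
R2 ← R2 − 44/37·R3.
R4 ← R4 − 338/111·R3.
R5 ← R5 + 676/111·R3.
R4 ← R4 / (-1682/555).
R1 ← R1 + 179/37·R4.
R2 ← R2 + 416/185·R4.
R3 ← R3 − 4/5·R4.
R5 ← R5 − 3364/555·R4.
Row 5 reduces to 0 = 1, a contradiction. The system is inconsistent.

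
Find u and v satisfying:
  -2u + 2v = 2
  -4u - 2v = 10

Row-reduce the augmented matrix:
R1 ← R1 / (-2).
R2 ← R2 + 4·R1.
R2 ← R2 / (-6).
R1 ← R1 + 1·R2.
Reading off the reduced rows gives u = -2, v = -1.

u = -2, v = -1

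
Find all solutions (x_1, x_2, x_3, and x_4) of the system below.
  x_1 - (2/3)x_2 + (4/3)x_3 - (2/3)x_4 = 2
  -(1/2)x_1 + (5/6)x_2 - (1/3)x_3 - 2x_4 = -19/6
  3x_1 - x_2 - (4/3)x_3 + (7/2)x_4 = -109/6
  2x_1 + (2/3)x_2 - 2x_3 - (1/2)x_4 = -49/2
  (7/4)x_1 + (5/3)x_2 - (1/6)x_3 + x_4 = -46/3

x_1 = -6, x_2 = -3, x_3 = 5, x_4 = 1

Row-reduce the augmented matrix:
R2 ← R2 + 1/2·R1.
R3 ← R3 − 3·R1.
R4 ← R4 − 2·R1.
R5 ← R5 − 7/4·R1.
R2 ← R2 / (1/2).
R1 ← R1 + 2/3·R2.
R3 ← R3 − 1·R2.
R4 ← R4 − 2·R2.
R5 ← R5 − 17/6·R2.
R3 ← R3 / (-6).
R1 ← R1 − 16/9·R3.
R2 ← R2 − 2/3·R3.
R4 ← R4 + 6·R3.
R5 ← R5 + 79/18·R3.
Swap R4 and R5.
R4 ← R4 / (5153/648).
R1 ← R1 + 62/81·R4.
R2 ← R2 + 191/54·R4.
R3 ← R3 + 61/36·R4.
R5 reduces to 0 = 0, so the extra equation is consistent.
Reading off the reduced rows gives x_1 = -6, x_2 = -3, x_3 = 5, x_4 = 1.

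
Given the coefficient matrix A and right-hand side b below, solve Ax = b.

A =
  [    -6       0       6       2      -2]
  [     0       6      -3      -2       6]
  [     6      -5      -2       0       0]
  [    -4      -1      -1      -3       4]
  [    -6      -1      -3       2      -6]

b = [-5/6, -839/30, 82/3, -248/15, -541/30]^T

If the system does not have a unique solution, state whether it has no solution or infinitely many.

x_1 = 3, x_2 = -14/5, x_3 = 7/3, x_4 = 4/3, x_5 = -1/4

Row-reduce the augmented matrix:
R1 ← R1 / (-6).
R3 ← R3 − 6·R1.
R4 ← R4 + 4·R1.
R5 ← R5 + 6·R1.
R2 ← R2 / (6).
R3 ← R3 + 5·R2.
R4 ← R4 + 1·R2.
R5 ← R5 + 1·R2.
R3 ← R3 / (3/2).
R1 ← R1 + 1·R3.
R2 ← R2 + 1/2·R3.
R4 ← R4 + 11/2·R3.
R5 ← R5 + 19/2·R3.
R4 ← R4 / (-31/9).
R1 ← R1 + 1/9·R4.
R2 ← R2 + 2/9·R4.
R3 ← R3 − 2/9·R4.
R5 ← R5 − 16/9·R4.
R5 ← R5 / (2320/93).
R1 ← R1 − 55/31·R5.
R2 ← R2 − 82/93·R5.
R3 ← R3 − 290/93·R5.
R4 ← R4 + 156/31·R5.
Reading off the reduced rows gives x_1 = 3, x_2 = -14/5, x_3 = 7/3, x_4 = 4/3, x_5 = -1/4.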